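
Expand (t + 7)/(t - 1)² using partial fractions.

(t + 7) = α(t - 1) + β. At t = 1: β = 1·1 + 7 = 8. Coeff of t: α = 1
Result: 1/(t - 1) + 8/(t - 1)²


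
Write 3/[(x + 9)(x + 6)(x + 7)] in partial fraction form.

Using cover-up method: A = 1/2, B = 1, C = -3/2
Result: (1/2)/(x + 9) + 1/(x + 6) - (3/2)/(x + 7)


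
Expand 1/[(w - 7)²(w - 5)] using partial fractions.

Cover-up at w=5: γ = 1/(5 - 7)² = 1/4. Cover-up at w=7: β = 1/(7 - 5) = 1/2. Comparing w² coeff: α = -γ = -1/4
Result: (-1/4)/(w - 7) + (1/2)/(w - 7)² + (1/4)/(w - 5)


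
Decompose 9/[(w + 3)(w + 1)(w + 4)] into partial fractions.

Using cover-up method: P = -9/2, Q = 3/2, R = 3
Result: (-9/2)/(w + 3) + (3/2)/(w + 1) + 3/(w + 4)


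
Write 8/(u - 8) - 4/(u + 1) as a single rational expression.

Common denominator (u - 8)(u + 1). Numerator: 8(u + 1) - 4(u - 8) = (8u + 8) - (4u - 32) = 4u + 40
Result: (4u + 40)/[(u - 8)(u + 1)]


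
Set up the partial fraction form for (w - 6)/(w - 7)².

Repeated linear factor: α/(w - 7) + β/(w - 7)²


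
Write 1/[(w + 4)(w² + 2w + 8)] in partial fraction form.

Cover-up at w = -4: P = 1/((-4)² + 2·(-4) + 8) = 1/16. Then Q = -P = -1/16, R = -P·(2 - 4) = 1/8
Result: (1/16)/(w + 4) - ((1/16)w - 1/8)/(w² + 2w + 8)


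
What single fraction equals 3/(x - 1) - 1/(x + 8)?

Common denominator (x - 1)(x + 8). Numerator: 3(x + 8) - 1(x - 1) = (3x + 24) - (x - 1) = 2x + 25
Result: (2x + 25)/[(x - 1)(x + 8)]


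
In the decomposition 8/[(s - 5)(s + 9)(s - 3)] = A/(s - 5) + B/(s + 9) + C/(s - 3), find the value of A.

Cover-up at s = 5: A = 8/[(5 + 9)(5 - 3)] = 8/[(14)(2)] = 8/28 = 2/7


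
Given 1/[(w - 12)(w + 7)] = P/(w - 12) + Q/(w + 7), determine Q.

Cover-up at w = -7: Q = 1/(-7 - 12) = -1/19


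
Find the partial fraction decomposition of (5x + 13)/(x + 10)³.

(5x + 13) = A(x + 10)² + B(x + 10) + C. At x = -10: C = 5·(-10) + 13 = -37. Coefficients: A = 0, B = 5
Result: 5/(x + 10)² - 37/(x + 10)³


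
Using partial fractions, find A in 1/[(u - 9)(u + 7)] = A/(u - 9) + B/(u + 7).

Cover-up at u = 9: A = 1/(9 + 7) = 1/16


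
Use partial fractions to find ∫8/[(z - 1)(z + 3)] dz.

Decompose: 8/[(z - 1)(z + 3)] = 2/(z - 1) - 2/(z + 3). Integrate each term: 2 ln|(z - 1)| - 2 ln|(z + 3)| + C


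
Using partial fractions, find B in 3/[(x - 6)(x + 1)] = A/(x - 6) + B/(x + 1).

Cover-up at x = -1: B = 3/(-1 - 6) = -3/7


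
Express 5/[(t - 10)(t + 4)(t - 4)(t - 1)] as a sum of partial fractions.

Using Heaviside cover-up: (5/756)/(t - 10) - (1/112)/(t + 4) - (5/144)/(t - 4) + (1/27)/(t - 1)


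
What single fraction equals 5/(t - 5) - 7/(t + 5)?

Common denominator (t - 5)(t + 5). Numerator: 5(t + 5) - 7(t - 5) = (5t + 25) - (7t - 35) = -2t + 60
Result: (-2t + 60)/[(t - 5)(t + 5)]


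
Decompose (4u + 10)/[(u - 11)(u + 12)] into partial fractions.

At u=11: P = (4·11 + 10)/(11 + 12) = 54/23. At u=-12: Q = (4·(-12) + 10)/(-12 - 11) = 38/23
Result: (54/23)/(u - 11) + (38/23)/(u + 12)


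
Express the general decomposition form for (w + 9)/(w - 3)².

Repeated linear factor: A/(w - 3) + B/(w - 3)²


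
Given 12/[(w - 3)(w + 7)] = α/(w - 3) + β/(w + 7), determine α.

Cover-up at w = 3: α = 12/(3 + 7) = 12/10 = 6/5


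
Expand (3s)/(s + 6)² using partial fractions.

(3s) = α(s + 6) + β. At s = -6: β = 3·(-6) + 0 = -18. Coeff of s: α = 3
Result: 3/(s + 6) - 18/(s + 6)²


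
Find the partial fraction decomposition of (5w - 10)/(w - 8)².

(5w - 10) = α(w - 8) + β. At w = 8: β = 5·8 - 10 = 30. Coeff of w: α = 5
Result: 5/(w - 8) + 30/(w - 8)²


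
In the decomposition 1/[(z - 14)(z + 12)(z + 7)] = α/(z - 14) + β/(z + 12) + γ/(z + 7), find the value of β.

Cover-up at z = -12: β = 1/[(-12 - 14)(-12 + 7)] = 1/[(-26)(-5)] = 1/130


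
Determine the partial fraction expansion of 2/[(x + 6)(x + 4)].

2/(x + 6)(x + 4) = P/(x + 6) + Q/(x + 4). P = 2/(-6 + 4) = -1, Q = 2/(-4 + 6) = 1
Result: -1/(x + 6) + 1/(x + 4)


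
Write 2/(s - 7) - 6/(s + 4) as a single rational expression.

Common denominator (s - 7)(s + 4). Numerator: 2(s + 4) - 6(s - 7) = (2s + 8) - (6s - 42) = -4s + 50
Result: (-4s + 50)/[(s - 7)(s + 4)]


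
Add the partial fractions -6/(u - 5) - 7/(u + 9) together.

Common denominator (u - 5)(u + 9). Numerator: -6(u + 9) - 7(u - 5) = (-6u - 54) - (7u - 35) = -13u - 19
Result: (-13u - 19)/[(u - 5)(u + 9)]


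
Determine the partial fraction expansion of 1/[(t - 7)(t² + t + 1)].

Cover-up at t = 7: P = 1/(7² + 1·7 + 1) = 1/57. Then Q = -P = -1/57, R = -P·(1 + 7) = -8/57
Result: (1/57)/(t - 7) - ((1/57)t + 8/57)/(t² + t + 1)


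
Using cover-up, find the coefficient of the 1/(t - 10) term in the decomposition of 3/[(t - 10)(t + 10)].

Cover (t - 10), set t=10: 3/((t + 10) at t=10) = 3/(20) = 3/20


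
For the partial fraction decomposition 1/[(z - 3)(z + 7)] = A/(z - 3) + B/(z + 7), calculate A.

Cover-up at z = 3: A = 1/(3 + 7) = 1/10


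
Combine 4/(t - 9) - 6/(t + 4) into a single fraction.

Common denominator (t - 9)(t + 4). Numerator: 4(t + 4) - 6(t - 9) = (4t + 16) - (6t - 54) = -2t + 70
Result: (-2t + 70)/[(t - 9)(t + 4)]


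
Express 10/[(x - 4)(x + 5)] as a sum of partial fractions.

10/(x - 4)(x + 5) = P/(x - 4) + Q/(x + 5). P = 10/(4 + 5) = 10/9, Q = 10/(-5 - 4) = -10/9
Result: (10/9)/(x - 4) - (10/9)/(x + 5)


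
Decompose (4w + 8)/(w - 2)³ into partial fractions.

(4w + 8) = α(w - 2)² + β(w - 2) + γ. At w = 2: γ = 4·2 + 8 = 16. Coefficients: α = 0, β = 4
Result: 4/(w - 2)² + 16/(w - 2)³


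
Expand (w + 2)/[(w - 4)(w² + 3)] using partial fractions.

At w=4: A = (1·4 + 2)/(4² + 3) = 6/19. B = -A = -6/19, C = 1 - 4·A = -5/19
Result: (6/19)/(w - 4) - ((6/19)w + 5/19)/(w² + 3)


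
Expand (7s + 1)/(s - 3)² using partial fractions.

(7s + 1) = P(s - 3) + Q. At s = 3: Q = 7·3 + 1 = 22. Coeff of s: P = 7
Result: 7/(s - 3) + 22/(s - 3)²


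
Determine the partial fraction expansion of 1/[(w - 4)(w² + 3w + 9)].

Cover-up at w = 4: P = 1/(4² + 3·4 + 9) = 1/37. Then Q = -P = -1/37, R = -P·(3 + 4) = -7/37
Result: (1/37)/(w - 4) - ((1/37)w + 7/37)/(w² + 3w + 9)


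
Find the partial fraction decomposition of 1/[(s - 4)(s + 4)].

1/(s - 4)(s + 4) = A/(s - 4) + B/(s + 4). A = 1/(4 + 4) = 1/8, B = 1/(-4 - 4) = -1/8
Result: (1/8)/(s - 4) - (1/8)/(s + 4)


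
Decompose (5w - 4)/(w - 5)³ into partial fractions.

(5w - 4) = A(w - 5)² + B(w - 5) + C. At w = 5: C = 5·5 - 4 = 21. Coefficients: A = 0, B = 5
Result: 5/(w - 5)² + 21/(w - 5)³


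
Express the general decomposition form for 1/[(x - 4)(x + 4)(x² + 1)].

Two linear + quadratic: α/(x - 4) + β/(x + 4) + (γx + δ)/(x² + 1)


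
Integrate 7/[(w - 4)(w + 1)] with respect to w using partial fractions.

Decompose: 7/[(w - 4)(w + 1)] = (7/5)/(w - 4) - (7/5)/(w + 1). Integrate each term: (7/5) ln|(w - 4)| - (7/5) ln|(w + 1)| + C


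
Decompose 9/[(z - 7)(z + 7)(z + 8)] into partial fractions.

Using cover-up method: P = 3/70, Q = -9/14, R = 3/5
Result: (3/70)/(z - 7) - (9/14)/(z + 7) + (3/5)/(z + 8)


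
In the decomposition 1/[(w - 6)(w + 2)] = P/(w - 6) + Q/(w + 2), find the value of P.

Cover-up at w = 6: P = 1/(6 + 2) = 1/8


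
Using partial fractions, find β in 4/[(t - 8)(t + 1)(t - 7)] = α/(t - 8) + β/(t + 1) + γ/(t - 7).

Cover-up at t = -1: β = 4/[(-1 - 8)(-1 - 7)] = 4/[(-9)(-8)] = 4/72 = 1/18


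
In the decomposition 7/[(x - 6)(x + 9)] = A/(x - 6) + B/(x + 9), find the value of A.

Cover-up at x = 6: A = 7/(6 + 9) = 7/15


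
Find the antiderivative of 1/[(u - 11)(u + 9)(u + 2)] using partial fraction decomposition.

Cover-up: P = 1/260, Q = 1/140, R = -1/91. Decomposition: (1/260)/(u - 11) + (1/140)/(u + 9) - (1/91)/(u + 2). Integrate each term: (1/260) ln|(u - 11)| + (1/140) ln|(u + 9)| - (1/91) ln|(u + 2)| + C


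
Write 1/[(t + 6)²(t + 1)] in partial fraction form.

Cover-up at t=-1: γ = 1/(-1 + 6)² = 1/25. Cover-up at t=-6: β = 1/(-6 + 1) = -1/5. Comparing t² coeff: α = -γ = -1/25
Result: (-1/25)/(t + 6) - (1/5)/(t + 6)² + (1/25)/(t + 1)


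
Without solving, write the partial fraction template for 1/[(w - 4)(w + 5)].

Distinct linear factors: α/(w - 4) + β/(w + 5)


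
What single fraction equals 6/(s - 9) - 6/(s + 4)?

Common denominator (s - 9)(s + 4). Numerator: 6(s + 4) - 6(s - 9) = (6s + 24) - (6s - 54) = 78
Result: (78)/[(s - 9)(s + 4)]


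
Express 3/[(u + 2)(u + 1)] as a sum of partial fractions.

3/(u + 2)(u + 1) = A/(u + 2) + B/(u + 1). A = 3/(-2 + 1) = -3, B = 3/(-1 + 2) = 3
Result: -3/(u + 2) + 3/(u + 1)


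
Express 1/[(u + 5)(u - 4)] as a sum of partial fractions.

1/(u + 5)(u - 4) = A/(u + 5) + B/(u - 4). A = 1/(-5 - 4) = -1/9, B = 1/(4 + 5) = 1/9
Result: (-1/9)/(u + 5) + (1/9)/(u - 4)


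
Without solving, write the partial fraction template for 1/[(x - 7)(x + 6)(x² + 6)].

Two linear + quadratic: A/(x - 7) + B/(x + 6) + (Cx + D)/(x² + 6)


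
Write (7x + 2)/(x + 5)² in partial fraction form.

(7x + 2) = A(x + 5) + B. At x = -5: B = 7·(-5) + 2 = -33. Coeff of x: A = 7
Result: 7/(x + 5) - 33/(x + 5)²


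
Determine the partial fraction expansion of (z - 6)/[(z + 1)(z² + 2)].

At z=-1: P = (1·(-1) - 6)/((-1)² + 2) = -7/3. Q = -P = 7/3, R = 1 - (-1)·P = -4/3
Result: (-7/3)/(z + 1) + ((7/3)z - 4/3)/(z² + 2)


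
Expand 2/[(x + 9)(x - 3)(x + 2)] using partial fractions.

Using cover-up method: α = 1/42, β = 1/30, γ = -2/35
Result: (1/42)/(x + 9) + (1/30)/(x - 3) - (2/35)/(x + 2)


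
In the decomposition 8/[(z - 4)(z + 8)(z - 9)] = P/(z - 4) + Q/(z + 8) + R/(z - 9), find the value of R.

Cover-up at z = 9: R = 8/[(9 - 4)(9 + 8)] = 8/[(5)(17)] = 8/85


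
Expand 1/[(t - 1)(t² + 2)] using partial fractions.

Cover-up at t = 1: P = 1/(1² + 2) = 1/3. Then Q = -P = -1/3, R = -P·(0 + 1) = -1/3
Result: (1/3)/(t - 1) - ((1/3)t + 1/3)/(t² + 2)


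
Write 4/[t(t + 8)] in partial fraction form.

4/t(t + 8) = A/t + B/(t + 8). A = 4/(0 + 8) = 1/2, B = 4/(-8 - 0) = -1/2
Result: (1/2)/t - (1/2)/(t + 8)


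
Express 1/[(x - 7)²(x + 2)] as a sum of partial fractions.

Cover-up at x=-2: R = 1/(-2 - 7)² = 1/81. Cover-up at x=7: Q = 1/(7 + 2) = 1/9. Comparing x² coeff: P = -R = -1/81
Result: (-1/81)/(x - 7) + (1/9)/(x - 7)² + (1/81)/(x + 2)


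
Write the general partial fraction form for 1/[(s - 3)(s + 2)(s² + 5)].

Two linear + quadratic: A/(s - 3) + B/(s + 2) + (Cs + D)/(s² + 5)


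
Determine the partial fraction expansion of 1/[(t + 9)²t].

Cover-up at t=0: C = 1/(0 + 9)² = 1/81. Cover-up at t=-9: B = 1/(-9 - 0) = -1/9. Comparing t² coeff: A = -C = -1/81
Result: (-1/81)/(t + 9) - (1/9)/(t + 9)² + (1/81)/t


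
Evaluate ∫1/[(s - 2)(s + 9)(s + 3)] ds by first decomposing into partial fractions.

Cover-up: α = 1/55, β = 1/66, γ = -1/30. Decomposition: (1/55)/(s - 2) + (1/66)/(s + 9) - (1/30)/(s + 3). Integrate each term: (1/55) ln|(s - 2)| + (1/66) ln|(s + 9)| - (1/30) ln|(s + 3)| + C


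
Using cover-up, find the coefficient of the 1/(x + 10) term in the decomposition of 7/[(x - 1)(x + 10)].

Cover (x + 10), set x=-10: 7/((x - 1) at x=-10) = 7/(-11) = -7/11


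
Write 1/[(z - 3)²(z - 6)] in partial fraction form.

Cover-up at z=6: C = 1/(6 - 3)² = 1/9. Cover-up at z=3: B = 1/(3 - 6) = -1/3. Comparing z² coeff: A = -C = -1/9
Result: (-1/9)/(z - 3) - (1/3)/(z - 3)² + (1/9)/(z - 6)


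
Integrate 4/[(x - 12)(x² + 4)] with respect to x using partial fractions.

Cover-up at x=12: A = 4/(12²+4) = 1/37. Coeff matching: B = -1/37, C = -12/37. Decomposition: (1/37)/(x - 12) - ((1/37)x + 12/37)/(x² + 4). Integrate: linear → ln, quadratic → (1/2)ln + arctan: (1/37) ln|(x - 12)| - (1/74) ln(x² + 4) - (6/37) arctan(x/2) + C


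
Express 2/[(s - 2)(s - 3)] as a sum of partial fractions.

2/(s - 2)(s - 3) = P/(s - 2) + Q/(s - 3). P = 2/(2 - 3) = -2, Q = 2/(3 - 2) = 2
Result: -2/(s - 2) + 2/(s - 3)


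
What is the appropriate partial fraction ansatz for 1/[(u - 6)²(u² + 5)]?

Repeated linear + quadratic: α/(u - 6) + β/(u - 6)² + (γu + δ)/(u² + 5)


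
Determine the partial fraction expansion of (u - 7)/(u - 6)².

(u - 7) = α(u - 6) + β. At u = 6: β = 1·6 - 7 = -1. Coeff of u: α = 1
Result: 1/(u - 6) - 1/(u - 6)²


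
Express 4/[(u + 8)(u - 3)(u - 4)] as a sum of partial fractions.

Using cover-up method: α = 1/33, β = -4/11, γ = 1/3
Result: (1/33)/(u + 8) - (4/11)/(u - 3) + (1/3)/(u - 4)


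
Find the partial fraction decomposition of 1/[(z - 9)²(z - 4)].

Cover-up at z=4: γ = 1/(4 - 9)² = 1/25. Cover-up at z=9: β = 1/(9 - 4) = 1/5. Comparing z² coeff: α = -γ = -1/25
Result: (-1/25)/(z - 9) + (1/5)/(z - 9)² + (1/25)/(z - 4)


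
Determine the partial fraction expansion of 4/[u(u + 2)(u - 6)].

Using cover-up method: P = -1/3, Q = 1/4, R = 1/12
Result: (-1/3)/u + (1/4)/(u + 2) + (1/12)/(u - 6)


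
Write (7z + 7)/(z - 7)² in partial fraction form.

(7z + 7) = A(z - 7) + B. At z = 7: B = 7·7 + 7 = 56. Coeff of z: A = 7
Result: 7/(z - 7) + 56/(z - 7)²


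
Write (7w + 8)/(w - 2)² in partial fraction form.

(7w + 8) = α(w - 2) + β. At w = 2: β = 7·2 + 8 = 22. Coeff of w: α = 7
Result: 7/(w - 2) + 22/(w - 2)²


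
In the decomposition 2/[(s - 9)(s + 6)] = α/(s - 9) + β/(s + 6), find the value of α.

Cover-up at s = 9: α = 2/(9 + 6) = 2/15


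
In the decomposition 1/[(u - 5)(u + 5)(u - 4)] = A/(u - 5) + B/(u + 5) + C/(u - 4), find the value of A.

Cover-up at u = 5: A = 1/[(5 + 5)(5 - 4)] = 1/[(10)(1)] = 1/10


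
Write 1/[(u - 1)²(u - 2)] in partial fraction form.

Cover-up at u=2: γ = 1/(2 - 1)² = 1. Cover-up at u=1: β = 1/(1 - 2) = -1. Comparing u² coeff: α = -γ = -1
Result: -1/(u - 1) - 1/(u - 1)² + 1/(u - 2)


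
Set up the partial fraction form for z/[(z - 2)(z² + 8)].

Linear + irreducible quadratic: A/(z - 2) + (Bz + C)/(z² + 8)


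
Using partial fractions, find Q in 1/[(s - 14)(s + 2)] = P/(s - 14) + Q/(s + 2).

Cover-up at s = -2: Q = 1/(-2 - 14) = -1/16


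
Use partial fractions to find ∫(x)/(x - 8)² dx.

Decompose: α = 1, β = 1·8 + 0 = 8, so (x)/(x - 8)² = 1/(x - 8) + 8/(x - 8)². Integrate: ∫ α/(x - 8) dx = ln|(x - 8)|; ∫ β/(x - 8)² dx = -8/(x - 8). Sum: ln|(x - 8)| - 8/(x - 8) + C


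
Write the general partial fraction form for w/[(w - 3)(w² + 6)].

Linear + irreducible quadratic: α/(w - 3) + (βw + γ)/(w² + 6)


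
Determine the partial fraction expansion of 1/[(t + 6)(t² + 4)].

Cover-up at t = -6: P = 1/((-6)² + 4) = 1/40. Then Q = -P = -1/40, R = -P·(0 - 6) = 3/20
Result: (1/40)/(t + 6) - ((1/40)t - 3/20)/(t² + 4)


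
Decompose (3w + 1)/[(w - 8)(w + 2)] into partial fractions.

At w=8: α = (3·8 + 1)/(8 + 2) = 5/2. At w=-2: β = (3·(-2) + 1)/(-2 - 8) = 1/2
Result: (5/2)/(w - 8) + (1/2)/(w + 2)


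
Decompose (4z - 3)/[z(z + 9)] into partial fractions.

At z=0: α = (4·0 - 3)/(0 + 9) = -1/3. At z=-9: β = (4·(-9) - 3)/(-9 - 0) = 13/3
Result: (-1/3)/z + (13/3)/(z + 9)


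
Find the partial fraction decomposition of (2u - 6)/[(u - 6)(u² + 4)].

At u=6: A = (2·6 - 6)/(6² + 4) = 3/20. B = -A = -3/20, C = 2 - 6·A = 11/10
Result: (3/20)/(u - 6) - ((3/20)u - 11/10)/(u² + 4)


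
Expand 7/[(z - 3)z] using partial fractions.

7/(z - 3)z = α/(z - 3) + β/z. α = 7/(3 - 0) = 7/3, β = 7/(0 - 3) = -7/3
Result: (7/3)/(z - 3) - (7/3)/z


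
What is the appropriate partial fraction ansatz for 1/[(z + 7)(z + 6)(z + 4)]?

Three distinct linear factors: A/(z + 7) + B/(z + 6) + C/(z + 4)


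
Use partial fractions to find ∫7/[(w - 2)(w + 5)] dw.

Decompose: 7/[(w - 2)(w + 5)] = 1/(w - 2) - 1/(w + 5). Integrate each term: ln|(w - 2)| - ln|(w + 5)| + C


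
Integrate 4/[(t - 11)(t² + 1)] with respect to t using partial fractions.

Cover-up at t=11: A = 4/(11²+1) = 2/61. Coeff matching: B = -2/61, C = -22/61. Decomposition: (2/61)/(t - 11) - ((2/61)t + 22/61)/(t² + 1). Integrate: linear → ln, quadratic → (1/2)ln + arctan: (2/61) ln|(t - 11)| - (1/61) ln(t² + 1) - (22/61) arctan(t) + C


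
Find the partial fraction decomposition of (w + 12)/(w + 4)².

(w + 12) = A(w + 4) + B. At w = -4: B = 1·(-4) + 12 = 8. Coeff of w: A = 1
Result: 1/(w + 4) + 8/(w + 4)²


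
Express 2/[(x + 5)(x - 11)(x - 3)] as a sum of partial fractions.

Using cover-up method: A = 1/64, B = 1/64, C = -1/32
Result: (1/64)/(x + 5) + (1/64)/(x - 11) - (1/32)/(x - 3)


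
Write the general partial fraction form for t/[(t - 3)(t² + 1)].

Linear + irreducible quadratic: α/(t - 3) + (βt + γ)/(t² + 1)


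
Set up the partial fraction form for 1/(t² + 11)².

Repeated quadratic factor: (αt + β)/(t² + 11) + (γt + δ)/(t² + 11)²


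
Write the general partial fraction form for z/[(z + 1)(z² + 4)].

Linear + irreducible quadratic: α/(z + 1) + (βz + γ)/(z² + 4)


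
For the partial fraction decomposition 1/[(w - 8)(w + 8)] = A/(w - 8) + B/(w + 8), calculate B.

Cover-up at w = -8: B = 1/(-8 - 8) = -1/16


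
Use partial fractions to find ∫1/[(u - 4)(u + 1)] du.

Decompose: 1/[(u - 4)(u + 1)] = (1/5)/(u - 4) - (1/5)/(u + 1). Integrate each term: (1/5) ln|(u - 4)| - (1/5) ln|(u + 1)| + C


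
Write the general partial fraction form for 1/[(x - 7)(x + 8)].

Distinct linear factors: A/(x - 7) + B/(x + 8)


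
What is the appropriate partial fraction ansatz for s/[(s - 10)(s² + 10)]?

Linear + irreducible quadratic: α/(s - 10) + (βs + γ)/(s² + 10)


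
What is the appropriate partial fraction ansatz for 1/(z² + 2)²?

Repeated quadratic factor: (Az + B)/(z² + 2) + (Cz + D)/(z² + 2)²


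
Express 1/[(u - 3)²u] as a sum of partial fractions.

Cover-up at u=0: C = 1/(0 - 3)² = 1/9. Cover-up at u=3: B = 1/(3 - 0) = 1/3. Comparing u² coeff: A = -C = -1/9
Result: (-1/9)/(u - 3) + (1/3)/(u - 3)² + (1/9)/u


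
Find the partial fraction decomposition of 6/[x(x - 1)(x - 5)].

Using cover-up method: α = 6/5, β = -3/2, γ = 3/10
Result: (6/5)/x - (3/2)/(x - 1) + (3/10)/(x - 5)


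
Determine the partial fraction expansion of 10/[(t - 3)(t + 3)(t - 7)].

Using cover-up method: A = -5/12, B = 1/6, C = 1/4
Result: (-5/12)/(t - 3) + (1/6)/(t + 3) + (1/4)/(t - 7)


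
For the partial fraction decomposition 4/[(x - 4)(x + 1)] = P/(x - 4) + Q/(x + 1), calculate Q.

Cover-up at x = -1: Q = 4/(-1 - 4) = -4/5


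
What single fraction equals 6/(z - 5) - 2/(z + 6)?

Common denominator (z - 5)(z + 6). Numerator: 6(z + 6) - 2(z - 5) = (6z + 36) - (2z - 10) = 4z + 46
Result: (4z + 46)/[(z - 5)(z + 6)]


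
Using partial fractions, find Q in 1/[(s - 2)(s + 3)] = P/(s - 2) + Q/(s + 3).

Cover-up at s = -3: Q = 1/(-3 - 2) = -1/5


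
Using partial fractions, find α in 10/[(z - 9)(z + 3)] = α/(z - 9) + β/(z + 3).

Cover-up at z = 9: α = 10/(9 + 3) = 10/12 = 5/6


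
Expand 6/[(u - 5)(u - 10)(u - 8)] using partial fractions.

Using cover-up method: A = 2/5, B = 3/5, C = -1
Result: (2/5)/(u - 5) + (3/5)/(u - 10) - 1/(u - 8)


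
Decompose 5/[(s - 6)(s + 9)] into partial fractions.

5/(s - 6)(s + 9) = P/(s - 6) + Q/(s + 9). P = 5/(6 + 9) = 1/3, Q = 5/(-9 - 6) = -1/3
Result: (1/3)/(s - 6) - (1/3)/(s + 9)


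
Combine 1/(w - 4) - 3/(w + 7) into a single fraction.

Common denominator (w - 4)(w + 7). Numerator: 1(w + 7) - 3(w - 4) = (w + 7) - (3w - 12) = -2w + 19
Result: (-2w + 19)/[(w - 4)(w + 7)]


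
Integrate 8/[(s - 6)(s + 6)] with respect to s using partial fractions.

Decompose: 8/[(s - 6)(s + 6)] = (2/3)/(s - 6) - (2/3)/(s + 6). Integrate each term: (2/3) ln|(s - 6)| - (2/3) ln|(s + 6)| + C


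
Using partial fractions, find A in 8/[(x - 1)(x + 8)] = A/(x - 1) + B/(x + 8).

Cover-up at x = 1: A = 8/(1 + 8) = 8/9


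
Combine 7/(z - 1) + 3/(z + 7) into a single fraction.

Common denominator (z - 1)(z + 7). Numerator: 7(z + 7) + 3(z - 1) = (7z + 49) + (3z - 3) = 10z + 46
Result: (10z + 46)/[(z - 1)(z + 7)]


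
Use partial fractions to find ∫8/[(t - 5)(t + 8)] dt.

Decompose: 8/[(t - 5)(t + 8)] = (8/13)/(t - 5) - (8/13)/(t + 8). Integrate each term: (8/13) ln|(t - 5)| - (8/13) ln|(t + 8)| + C


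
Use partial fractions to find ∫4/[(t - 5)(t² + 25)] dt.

Cover-up at t=5: α = 4/(5²+25) = 2/25. Coeff matching: β = -2/25, γ = -2/5. Decomposition: (2/25)/(t - 5) - ((2/25)t + 2/5)/(t² + 25). Integrate: linear → ln, quadratic → (1/2)ln + arctan: (2/25) ln|(t - 5)| - (1/25) ln(t² + 25) - (2/25) arctan(t/5) + C


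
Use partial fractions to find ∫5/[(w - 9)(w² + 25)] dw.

Cover-up at w=9: A = 5/(9²+25) = 5/106. Coeff matching: B = -5/106, C = -45/106. Decomposition: (5/106)/(w - 9) - ((5/106)w + 45/106)/(w² + 25). Integrate: linear → ln, quadratic → (1/2)ln + arctan: (5/106) ln|(w - 9)| - (5/212) ln(w² + 25) - (9/106) arctan(w/5) + C


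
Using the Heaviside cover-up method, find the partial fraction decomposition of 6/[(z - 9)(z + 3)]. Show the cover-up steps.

Cover (z - 9): set z=9, get P = 6/(9 + 3) = 1/2. Cover (z + 3): set z=-3, get Q = 6/(-3 - 9) = -1/2.
Result: (1/2)/(z - 9) - (1/2)/(z + 3)


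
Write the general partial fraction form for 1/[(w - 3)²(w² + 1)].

Repeated linear + quadratic: P/(w - 3) + Q/(w - 3)² + (Rw + S)/(w² + 1)


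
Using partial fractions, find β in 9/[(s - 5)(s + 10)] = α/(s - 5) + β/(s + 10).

Cover-up at s = -10: β = 9/(-10 - 5) = -9/15 = -3/5


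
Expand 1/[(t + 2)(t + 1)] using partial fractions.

1/(t + 2)(t + 1) = P/(t + 2) + Q/(t + 1). P = 1/(-2 + 1) = -1, Q = 1/(-1 + 2) = 1
Result: -1/(t + 2) + 1/(t + 1)


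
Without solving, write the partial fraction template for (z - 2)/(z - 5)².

Repeated linear factor: A/(z - 5) + B/(z - 5)²


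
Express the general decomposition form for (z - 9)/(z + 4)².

Repeated linear factor: A/(z + 4) + B/(z + 4)²


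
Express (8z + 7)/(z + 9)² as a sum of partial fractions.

(8z + 7) = α(z + 9) + β. At z = -9: β = 8·(-9) + 7 = -65. Coeff of z: α = 8
Result: 8/(z + 9) - 65/(z + 9)²


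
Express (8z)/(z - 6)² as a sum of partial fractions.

(8z) = P(z - 6) + Q. At z = 6: Q = 8·6 + 0 = 48. Coeff of z: P = 8
Result: 8/(z - 6) + 48/(z - 6)²


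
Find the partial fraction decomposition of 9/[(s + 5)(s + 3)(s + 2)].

Using cover-up method: α = 3/2, β = -9/2, γ = 3
Result: (3/2)/(s + 5) - (9/2)/(s + 3) + 3/(s + 2)


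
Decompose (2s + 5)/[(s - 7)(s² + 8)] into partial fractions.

At s=7: A = (2·7 + 5)/(7² + 8) = 1/3. B = -A = -1/3, C = 2 - 7·A = -1/3
Result: (1/3)/(s - 7) - ((1/3)s + 1/3)/(s² + 8)


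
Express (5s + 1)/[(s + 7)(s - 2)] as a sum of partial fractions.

At s=-7: α = (5·(-7) + 1)/(-7 - 2) = 34/9. At s=2: β = (5·2 + 1)/(2 + 7) = 11/9
Result: (34/9)/(s + 7) + (11/9)/(s - 2)


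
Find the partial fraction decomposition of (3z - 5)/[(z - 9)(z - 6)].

At z=9: α = (3·9 - 5)/(9 - 6) = 22/3. At z=6: β = (3·6 - 5)/(6 - 9) = -13/3
Result: (22/3)/(z - 9) - (13/3)/(z - 6)


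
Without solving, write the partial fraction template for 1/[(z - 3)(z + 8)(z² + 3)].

Two linear + quadratic: α/(z - 3) + β/(z + 8) + (γz + δ)/(z² + 3)


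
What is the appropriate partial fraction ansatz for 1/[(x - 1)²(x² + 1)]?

Repeated linear + quadratic: A/(x - 1) + B/(x - 1)² + (Cx + D)/(x² + 1)


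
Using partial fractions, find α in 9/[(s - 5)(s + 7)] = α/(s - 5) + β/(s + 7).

Cover-up at s = 5: α = 9/(5 + 7) = 9/12 = 3/4


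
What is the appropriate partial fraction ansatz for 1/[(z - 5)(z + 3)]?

Distinct linear factors: α/(z - 5) + β/(z + 3)


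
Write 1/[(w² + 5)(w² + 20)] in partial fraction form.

Coefficient matching gives A = C = 0, B = 1/(20-5) = 1/15, D = -B = -1/15
Result: (1/15)/(w² + 5) - (1/15)/(w² + 20)


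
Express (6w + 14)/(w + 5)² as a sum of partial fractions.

(6w + 14) = A(w + 5) + B. At w = -5: B = 6·(-5) + 14 = -16. Coeff of w: A = 6
Result: 6/(w + 5) - 16/(w + 5)²


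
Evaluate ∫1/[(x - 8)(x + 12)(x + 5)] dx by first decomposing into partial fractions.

Cover-up: A = 1/260, B = 1/140, C = -1/91. Decomposition: (1/260)/(x - 8) + (1/140)/(x + 12) - (1/91)/(x + 5). Integrate each term: (1/260) ln|(x - 8)| + (1/140) ln|(x + 12)| - (1/91) ln|(x + 5)| + C


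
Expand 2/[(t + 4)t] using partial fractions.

2/(t + 4)t = α/(t + 4) + β/t. α = 2/(-4 - 0) = -1/2, β = 2/(0 + 4) = 1/2
Result: (-1/2)/(t + 4) + (1/2)/t


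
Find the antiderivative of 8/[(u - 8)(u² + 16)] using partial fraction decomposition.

Cover-up at u=8: P = 8/(8²+16) = 1/10. Coeff matching: Q = -1/10, R = -4/5. Decomposition: (1/10)/(u - 8) - ((1/10)u + 4/5)/(u² + 16). Integrate: linear → ln, quadratic → (1/2)ln + arctan: (1/10) ln|(u - 8)| - (1/20) ln(u² + 16) - (1/5) arctan(u/4) + C


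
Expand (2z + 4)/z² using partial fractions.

(2z + 4) = αz + β. At z = 0: β = 2·0 + 4 = 4. Coeff of z: α = 2
Result: 2/z + 4/z²


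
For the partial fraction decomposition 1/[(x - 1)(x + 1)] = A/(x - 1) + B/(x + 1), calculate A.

Cover-up at x = 1: A = 1/(1 + 1) = 1/2


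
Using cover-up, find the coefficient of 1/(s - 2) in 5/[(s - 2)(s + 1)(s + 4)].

Cover (s - 2), set s=2: 5/[(2 + 1)(2 + 4)] = 5/18


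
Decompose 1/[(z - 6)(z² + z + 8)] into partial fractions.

Cover-up at z = 6: A = 1/(6² + 1·6 + 8) = 1/50. Then B = -A = -1/50, C = -A·(1 + 6) = -7/50
Result: (1/50)/(z - 6) - ((1/50)z + 7/50)/(z² + z + 8)


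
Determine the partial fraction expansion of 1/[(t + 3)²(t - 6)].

Cover-up at t=6: γ = 1/(6 + 3)² = 1/81. Cover-up at t=-3: β = 1/(-3 - 6) = -1/9. Comparing t² coeff: α = -γ = -1/81
Result: (-1/81)/(t + 3) - (1/9)/(t + 3)² + (1/81)/(t - 6)


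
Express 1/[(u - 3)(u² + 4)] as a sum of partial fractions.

Cover-up at u = 3: A = 1/(3² + 4) = 1/13. Then B = -A = -1/13, C = -A·(0 + 3) = -3/13
Result: (1/13)/(u - 3) - ((1/13)u + 3/13)/(u² + 4)


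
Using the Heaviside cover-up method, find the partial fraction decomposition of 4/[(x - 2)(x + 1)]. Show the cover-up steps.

Cover (x - 2): set x=2, get α = 4/(2 + 1) = 4/3. Cover (x + 1): set x=-1, get β = 4/(-1 - 2) = -4/3.
Result: (4/3)/(x - 2) - (4/3)/(x + 1)


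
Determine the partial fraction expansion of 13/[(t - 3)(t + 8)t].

Using cover-up method: A = 13/33, B = 13/88, C = -13/24
Result: (13/33)/(t - 3) + (13/88)/(t + 8) - (13/24)/t


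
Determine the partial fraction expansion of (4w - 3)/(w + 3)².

(4w - 3) = A(w + 3) + B. At w = -3: B = 4·(-3) - 3 = -15. Coeff of w: A = 4
Result: 4/(w + 3) - 15/(w + 3)²


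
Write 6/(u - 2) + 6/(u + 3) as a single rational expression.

Common denominator (u - 2)(u + 3). Numerator: 6(u + 3) + 6(u - 2) = (6u + 18) + (6u - 12) = 12u + 6
Result: (12u + 6)/[(u - 2)(u + 3)]


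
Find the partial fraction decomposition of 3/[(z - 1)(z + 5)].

3/(z - 1)(z + 5) = A/(z - 1) + B/(z + 5). A = 3/(1 + 5) = 1/2, B = 3/(-5 - 1) = -1/2
Result: (1/2)/(z - 1) - (1/2)/(z + 5)


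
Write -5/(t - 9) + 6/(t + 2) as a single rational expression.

Common denominator (t - 9)(t + 2). Numerator: -5(t + 2) + 6(t - 9) = (-5t - 10) + (6t - 54) = t - 64
Result: (t - 64)/[(t - 9)(t + 2)]


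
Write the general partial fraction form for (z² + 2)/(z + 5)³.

Repeated linear factor (power 3): α/(z + 5) + β/(z + 5)² + γ/(z + 5)³


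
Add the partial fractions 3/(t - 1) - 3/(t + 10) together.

Common denominator (t - 1)(t + 10). Numerator: 3(t + 10) - 3(t - 1) = (3t + 30) - (3t - 3) = 33
Result: (33)/[(t - 1)(t + 10)]


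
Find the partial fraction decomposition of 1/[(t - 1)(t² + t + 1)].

Cover-up at t = 1: A = 1/(1² + 1·1 + 1) = 1/3. Then B = -A = -1/3, C = -A·(1 + 1) = -2/3
Result: (1/3)/(t - 1) - ((1/3)t + 2/3)/(t² + t + 1)


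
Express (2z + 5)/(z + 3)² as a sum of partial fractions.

(2z + 5) = A(z + 3) + B. At z = -3: B = 2·(-3) + 5 = -1. Coeff of z: A = 2
Result: 2/(z + 3) - 1/(z + 3)²


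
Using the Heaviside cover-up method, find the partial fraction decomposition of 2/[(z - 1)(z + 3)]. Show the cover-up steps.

Cover (z - 1): set z=1, get A = 2/(1 + 3) = 1/2. Cover (z + 3): set z=-3, get B = 2/(-3 - 1) = -1/2.
Result: (1/2)/(z - 1) - (1/2)/(z + 3)


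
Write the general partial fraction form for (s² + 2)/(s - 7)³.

Repeated linear factor (power 3): P/(s - 7) + Q/(s - 7)² + R/(s - 7)³


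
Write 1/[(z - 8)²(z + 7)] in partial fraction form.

Cover-up at z=-7: R = 1/(-7 - 8)² = 1/225. Cover-up at z=8: Q = 1/(8 + 7) = 1/15. Comparing z² coeff: P = -R = -1/225
Result: (-1/225)/(z - 8) + (1/15)/(z - 8)² + (1/225)/(z + 7)


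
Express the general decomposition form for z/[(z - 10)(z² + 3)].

Linear + irreducible quadratic: α/(z - 10) + (βz + γ)/(z² + 3)


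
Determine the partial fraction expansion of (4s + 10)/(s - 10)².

(4s + 10) = A(s - 10) + B. At s = 10: B = 4·10 + 10 = 50. Coeff of s: A = 4
Result: 4/(s - 10) + 50/(s - 10)²


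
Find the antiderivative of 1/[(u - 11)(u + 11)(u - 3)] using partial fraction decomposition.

Cover-up: A = 1/176, B = 1/308, C = -1/112. Decomposition: (1/176)/(u - 11) + (1/308)/(u + 11) - (1/112)/(u - 3). Integrate each term: (1/176) ln|(u - 11)| + (1/308) ln|(u + 11)| - (1/112) ln|(u - 3)| + C


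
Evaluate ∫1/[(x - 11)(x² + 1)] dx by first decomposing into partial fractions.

Cover-up at x=11: A = 1/(11²+1) = 1/122. Coeff matching: B = -1/122, C = -11/122. Decomposition: (1/122)/(x - 11) - ((1/122)x + 11/122)/(x² + 1). Integrate: linear → ln, quadratic → (1/2)ln + arctan: (1/122) ln|(x - 11)| - (1/244) ln(x² + 1) - (11/122) arctan(x) + C


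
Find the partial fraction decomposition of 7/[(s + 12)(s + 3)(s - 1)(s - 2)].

Using Heaviside cover-up: (-1/234)/(s + 12) + (7/180)/(s + 3) - (7/52)/(s - 1) + (1/10)/(s - 2)


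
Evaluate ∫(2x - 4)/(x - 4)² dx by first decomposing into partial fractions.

Decompose: α = 2, β = 2·4 - 4 = 4, so (2x - 4)/(x - 4)² = 2/(x - 4) + 4/(x - 4)². Integrate: ∫ α/(x - 4) dx = 2 ln|(x - 4)|; ∫ β/(x - 4)² dx = -4/(x - 4). Sum: 2 ln|(x - 4)| - 4/(x - 4) + C


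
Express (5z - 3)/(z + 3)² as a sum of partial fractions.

(5z - 3) = α(z + 3) + β. At z = -3: β = 5·(-3) - 3 = -18. Coeff of z: α = 5
Result: 5/(z + 3) - 18/(z + 3)²


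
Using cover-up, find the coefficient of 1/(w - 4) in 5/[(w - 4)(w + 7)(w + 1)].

Cover (w - 4), set w=4: 5/[(4 + 7)(4 + 1)] = 1/11


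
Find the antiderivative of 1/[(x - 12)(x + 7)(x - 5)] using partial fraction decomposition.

Cover-up: A = 1/133, B = 1/228, C = -1/84. Decomposition: (1/133)/(x - 12) + (1/228)/(x + 7) - (1/84)/(x - 5). Integrate each term: (1/133) ln|(x - 12)| + (1/228) ln|(x + 7)| - (1/84) ln|(x - 5)| + C


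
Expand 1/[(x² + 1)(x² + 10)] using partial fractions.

Coefficient matching gives α = γ = 0, β = 1/(10-1) = 1/9, δ = -β = -1/9
Result: (1/9)/(x² + 1) - (1/9)/(x² + 10)


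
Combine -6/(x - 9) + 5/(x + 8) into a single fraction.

Common denominator (x - 9)(x + 8). Numerator: -6(x + 8) + 5(x - 9) = (-6x - 48) + (5x - 45) = -x - 93
Result: (-x - 93)/[(x - 9)(x + 8)]


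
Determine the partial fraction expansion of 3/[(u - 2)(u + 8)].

3/(u - 2)(u + 8) = A/(u - 2) + B/(u + 8). A = 3/(2 + 8) = 3/10, B = 3/(-8 - 2) = -3/10
Result: (3/10)/(u - 2) - (3/10)/(u + 8)


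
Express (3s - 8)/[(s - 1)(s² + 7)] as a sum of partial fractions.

At s=1: A = (3·1 - 8)/(1² + 7) = -5/8. B = -A = 5/8, C = 3 - 1·A = 29/8
Result: (-5/8)/(s - 1) + ((5/8)s + 29/8)/(s² + 7)


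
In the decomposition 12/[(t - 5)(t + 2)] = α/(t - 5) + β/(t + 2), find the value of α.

Cover-up at t = 5: α = 12/(5 + 2) = 12/7


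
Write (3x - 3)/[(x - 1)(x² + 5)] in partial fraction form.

At x=1: A = (3·1 - 3)/(1² + 5) = 0. B = -A = 0, C = 3 - 1·A = 3
Result: (3)/(x² + 5)


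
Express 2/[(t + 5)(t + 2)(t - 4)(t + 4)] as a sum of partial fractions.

Using Heaviside cover-up: (-2/27)/(t + 5) - (1/18)/(t + 2) + (1/216)/(t - 4) + (1/8)/(t + 4)


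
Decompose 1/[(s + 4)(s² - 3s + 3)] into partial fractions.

Cover-up at s = -4: α = 1/((-4)² - 3·(-4) + 3) = 1/31. Then β = -α = -1/31, γ = -α·(-3 - 4) = 7/31
Result: (1/31)/(s + 4) - ((1/31)s - 7/31)/(s² - 3s + 3)


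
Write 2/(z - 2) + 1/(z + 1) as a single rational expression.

Common denominator (z - 2)(z + 1). Numerator: 2(z + 1) + 1(z - 2) = (2z + 2) + (z - 2) = 3z
Result: (3z)/[(z - 2)(z + 1)]


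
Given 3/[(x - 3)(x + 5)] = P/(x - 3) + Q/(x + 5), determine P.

Cover-up at x = 3: P = 3/(3 + 5) = 3/8


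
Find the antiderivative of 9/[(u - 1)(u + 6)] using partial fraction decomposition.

Decompose: 9/[(u - 1)(u + 6)] = (9/7)/(u - 1) - (9/7)/(u + 6). Integrate each term: (9/7) ln|(u - 1)| - (9/7) ln|(u + 6)| + C


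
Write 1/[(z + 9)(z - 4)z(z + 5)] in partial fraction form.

Using Heaviside cover-up: (-1/468)/(z + 9) + (1/468)/(z - 4) - (1/180)/z + (1/180)/(z + 5)


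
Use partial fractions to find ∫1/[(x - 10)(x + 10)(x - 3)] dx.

Cover-up: A = 1/140, B = 1/260, C = -1/91. Decomposition: (1/140)/(x - 10) + (1/260)/(x + 10) - (1/91)/(x - 3). Integrate each term: (1/140) ln|(x - 10)| + (1/260) ln|(x + 10)| - (1/91) ln|(x - 3)| + C


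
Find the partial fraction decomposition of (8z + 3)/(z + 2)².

(8z + 3) = A(z + 2) + B. At z = -2: B = 8·(-2) + 3 = -13. Coeff of z: A = 8
Result: 8/(z + 2) - 13/(z + 2)²


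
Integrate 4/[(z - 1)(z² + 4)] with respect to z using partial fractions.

Cover-up at z=1: A = 4/(1²+4) = 4/5. Coeff matching: B = -4/5, C = -4/5. Decomposition: (4/5)/(z - 1) - ((4/5)z + 4/5)/(z² + 4). Integrate: linear → ln, quadratic → (1/2)ln + arctan: (4/5) ln|(z - 1)| - (2/5) ln(z² + 4) - (2/5) arctan(z/2) + C


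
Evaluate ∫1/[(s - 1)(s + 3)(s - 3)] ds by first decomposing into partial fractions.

Cover-up: α = -1/8, β = 1/24, γ = 1/12. Decomposition: (-1/8)/(s - 1) + (1/24)/(s + 3) + (1/12)/(s - 3). Integrate each term: (-1/8) ln|(s - 1)| + (1/24) ln|(s + 3)| + (1/12) ln|(s - 3)| + C


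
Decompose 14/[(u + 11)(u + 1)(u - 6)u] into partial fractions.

Using Heaviside cover-up: (-7/935)/(u + 11) + (1/5)/(u + 1) + (1/51)/(u - 6) - (7/33)/u


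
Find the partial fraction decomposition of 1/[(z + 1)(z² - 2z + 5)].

Cover-up at z = -1: α = 1/((-1)² - 2·(-1) + 5) = 1/8. Then β = -α = -1/8, γ = -α·(-2 - 1) = 3/8
Result: (1/8)/(z + 1) - ((1/8)z - 3/8)/(z² - 2z + 5)


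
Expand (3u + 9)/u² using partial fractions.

(3u + 9) = αu + β. At u = 0: β = 3·0 + 9 = 9. Coeff of u: α = 3
Result: 3/u + 9/u²


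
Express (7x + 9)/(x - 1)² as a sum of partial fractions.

(7x + 9) = A(x - 1) + B. At x = 1: B = 7·1 + 9 = 16. Coeff of x: A = 7
Result: 7/(x - 1) + 16/(x - 1)²


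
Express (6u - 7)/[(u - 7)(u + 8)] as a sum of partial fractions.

At u=7: P = (6·7 - 7)/(7 + 8) = 7/3. At u=-8: Q = (6·(-8) - 7)/(-8 - 7) = 11/3
Result: (7/3)/(u - 7) + (11/3)/(u + 8)


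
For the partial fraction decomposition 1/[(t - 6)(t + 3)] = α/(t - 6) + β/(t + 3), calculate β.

Cover-up at t = -3: β = 1/(-3 - 6) = -1/9


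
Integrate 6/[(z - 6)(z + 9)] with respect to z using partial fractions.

Decompose: 6/[(z - 6)(z + 9)] = (2/5)/(z - 6) - (2/5)/(z + 9). Integrate each term: (2/5) ln|(z - 6)| - (2/5) ln|(z + 9)| + C


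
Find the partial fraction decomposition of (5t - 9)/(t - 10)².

(5t - 9) = A(t - 10) + B. At t = 10: B = 5·10 - 9 = 41. Coeff of t: A = 5
Result: 5/(t - 10) + 41/(t - 10)²


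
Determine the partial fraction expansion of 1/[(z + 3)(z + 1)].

1/(z + 3)(z + 1) = A/(z + 3) + B/(z + 1). A = 1/(-3 + 1) = -1/2, B = 1/(-1 + 3) = 1/2
Result: (-1/2)/(z + 3) + (1/2)/(z + 1)


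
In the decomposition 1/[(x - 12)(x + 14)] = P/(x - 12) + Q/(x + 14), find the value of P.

Cover-up at x = 12: P = 1/(12 + 14) = 1/26


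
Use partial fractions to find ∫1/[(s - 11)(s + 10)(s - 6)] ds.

Cover-up: A = 1/105, B = 1/336, C = -1/80. Decomposition: (1/105)/(s - 11) + (1/336)/(s + 10) - (1/80)/(s - 6). Integrate each term: (1/105) ln|(s - 11)| + (1/336) ln|(s + 10)| - (1/80) ln|(s - 6)| + C


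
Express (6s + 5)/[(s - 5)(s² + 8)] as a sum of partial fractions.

At s=5: A = (6·5 + 5)/(5² + 8) = 35/33. B = -A = -35/33, C = 6 - 5·A = 23/33
Result: (35/33)/(s - 5) - ((35/33)s - 23/33)/(s² + 8)


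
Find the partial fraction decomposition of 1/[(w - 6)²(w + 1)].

Cover-up at w=-1: γ = 1/(-1 - 6)² = 1/49. Cover-up at w=6: β = 1/(6 + 1) = 1/7. Comparing w² coeff: α = -γ = -1/49
Result: (-1/49)/(w - 6) + (1/7)/(w - 6)² + (1/49)/(w + 1)


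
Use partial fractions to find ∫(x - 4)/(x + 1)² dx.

Decompose: α = 1, β = 1·(-1) - 4 = -5, so (x - 4)/(x + 1)² = 1/(x + 1) - 5/(x + 1)². Integrate: ∫ α/(x + 1) dx = ln|(x + 1)|; ∫ β/(x + 1)² dx = 5/(x + 1). Sum: ln|(x + 1)| + 5/(x + 1) + C


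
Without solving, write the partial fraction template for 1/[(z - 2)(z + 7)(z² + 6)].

Two linear + quadratic: A/(z - 2) + B/(z + 7) + (Cz + D)/(z² + 6)


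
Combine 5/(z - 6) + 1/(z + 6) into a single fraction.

Common denominator (z - 6)(z + 6). Numerator: 5(z + 6) + 1(z - 6) = (5z + 30) + (z - 6) = 6z + 24
Result: (6z + 24)/[(z - 6)(z + 6)]


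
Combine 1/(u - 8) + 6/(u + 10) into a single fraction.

Common denominator (u - 8)(u + 10). Numerator: 1(u + 10) + 6(u - 8) = (u + 10) + (6u - 48) = 7u - 38
Result: (7u - 38)/[(u - 8)(u + 10)]


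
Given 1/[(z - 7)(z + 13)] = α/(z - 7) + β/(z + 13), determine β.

Cover-up at z = -13: β = 1/(-13 - 7) = -1/20


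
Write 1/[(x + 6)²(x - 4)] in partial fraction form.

Cover-up at x=4: R = 1/(4 + 6)² = 1/100. Cover-up at x=-6: Q = 1/(-6 - 4) = -1/10. Comparing x² coeff: P = -R = -1/100
Result: (-1/100)/(x + 6) - (1/10)/(x + 6)² + (1/100)/(x - 4)


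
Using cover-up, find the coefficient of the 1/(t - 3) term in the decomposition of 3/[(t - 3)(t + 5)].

Cover (t - 3), set t=3: 3/((t + 5) at t=3) = 3/(8) = 3/8


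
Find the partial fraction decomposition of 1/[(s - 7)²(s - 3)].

Cover-up at s=3: γ = 1/(3 - 7)² = 1/16. Cover-up at s=7: β = 1/(7 - 3) = 1/4. Comparing s² coeff: α = -γ = -1/16
Result: (-1/16)/(s - 7) + (1/4)/(s - 7)² + (1/16)/(s - 3)


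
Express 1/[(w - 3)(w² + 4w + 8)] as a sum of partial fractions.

Cover-up at w = 3: P = 1/(3² + 4·3 + 8) = 1/29. Then Q = -P = -1/29, R = -P·(4 + 3) = -7/29
Result: (1/29)/(w - 3) - ((1/29)w + 7/29)/(w² + 4w + 8)


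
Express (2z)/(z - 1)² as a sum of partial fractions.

(2z) = α(z - 1) + β. At z = 1: β = 2·1 + 0 = 2. Coeff of z: α = 2
Result: 2/(z - 1) + 2/(z - 1)²


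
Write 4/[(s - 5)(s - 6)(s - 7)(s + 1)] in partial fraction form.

Using Heaviside cover-up: (1/3)/(s - 5) - (4/7)/(s - 6) + (1/4)/(s - 7) - (1/84)/(s + 1)


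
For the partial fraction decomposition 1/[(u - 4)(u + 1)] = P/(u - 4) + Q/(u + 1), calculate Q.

Cover-up at u = -1: Q = 1/(-1 - 4) = -1/5


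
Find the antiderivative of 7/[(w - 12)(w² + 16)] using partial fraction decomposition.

Cover-up at w=12: α = 7/(12²+16) = 7/160. Coeff matching: β = -7/160, γ = -21/40. Decomposition: (7/160)/(w - 12) - ((7/160)w + 21/40)/(w² + 16). Integrate: linear → ln, quadratic → (1/2)ln + arctan: (7/160) ln|(w - 12)| - (7/320) ln(w² + 16) - (21/160) arctan(w/4) + C


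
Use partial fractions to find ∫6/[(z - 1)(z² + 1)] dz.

Cover-up at z=1: P = 6/(1²+1) = 3. Coeff matching: Q = -3, R = -3. Decomposition: 3/(z - 1) - (3z + 3)/(z² + 1). Integrate: linear → ln, quadratic → (1/2)ln + arctan: 3 ln|(z - 1)| - (3/2) ln(z² + 1) - 3 arctan(z) + C
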